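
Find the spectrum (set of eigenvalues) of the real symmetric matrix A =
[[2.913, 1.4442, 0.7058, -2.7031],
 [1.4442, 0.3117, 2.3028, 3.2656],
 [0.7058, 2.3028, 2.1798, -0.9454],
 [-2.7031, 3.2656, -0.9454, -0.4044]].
sigma(A) ≈ {-5, 1, 4, 5}

A is real symmetric, so its spectrum consists of real eigenvalues. Expanding the characteristic polynomial of the displayed matrix gives
  det(λ I - A) = p(λ) = λ^4 + (-5)λ^3 + (-21)λ^2 + (125.001)λ + (-100).
Solving p(λ) = 0 yields eigenvalues ≈ -5, 1, 4, 5. (A is shown rounded to 4 decimals, so these recover the underlying integer eigenvalues to within that precision.)
Verification: the trace of A = 5 equals the sum of eigenvalues 5, and det(A) ≈ -100.0004 matches the eigenvalue product -100.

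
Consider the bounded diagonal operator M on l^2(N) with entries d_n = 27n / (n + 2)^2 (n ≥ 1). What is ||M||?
||M|| = 27/8 (attained at n = 2)

For M diagonal, ||M|| = sup_n |d_n|. Treat f(x) = 27x / (x + 2)^2 for real x > 0. By the quotient rule, f'(x) = 27(2 - x)/(x + 2)^3, which is positive for x < 2 and negative for x > 2. So f has a unique maximum at x = 2, and since 2 is a positive integer, the supremum over n ≥ 1 is attained at n = 2: d_2 = 27·2/(2 + 2)^2 = 27·2/16 = 27/8. Hence ||M|| = 27/8.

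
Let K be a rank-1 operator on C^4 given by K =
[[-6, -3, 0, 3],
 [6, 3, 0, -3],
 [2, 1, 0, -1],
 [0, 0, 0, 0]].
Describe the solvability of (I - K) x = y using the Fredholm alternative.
(I - K) is invertible (det(I - K) = 4 ≠ 0), so for every y in C^4 the equation (I - K) x = y has a unique solution.

K has rank 1, so it is an outer product K = u v^T: every row of K is a multiple of one row vector. Reading off the entries, u = (3, -3, -1, 0) and v = (-2, -1, 0, 1) (row i of K equals u_i·v^T). A rank-one matrix u v^T satisfies K u = u (v·u) and kills the (3)-dimensional subspace v^⊥, so its characteristic polynomial is lambda^3 (lambda - v·u) with v·u = tr K = -3. Hence the eigenvalues of I - K are 1 (multiplicity 3) and 1 - (-3) = 4, so det(I - K) = 4. (Direct check: I - K =
[[7, 3, 0, -3],
 [-6, -2, 0, 3],
 [-2, -1, 1, 1],
 [0, 0, 0, 1]]
has determinant 4.) The finite-dimensional Fredholm alternative says: either (I - K) is invertible, or ker(I - K) ≠ {0} and then range(I - K) = ker((I - K)^*)^⊥, with dim ker(I - K) = dim ker((I - K)^*). Since det(I - K) ≠ 0, 1 is not an eigenvalue of K and ker(I - K) = {0}, so we are in the first case: for every y there is a unique x = (I - K)^(-1) y. Explicitly, by the Sherman–Morrison formula, (I - u v^T)^(-1) = I + u v^T/(1 - v·u), i.e. (I - K)^(-1) = I + K/(4).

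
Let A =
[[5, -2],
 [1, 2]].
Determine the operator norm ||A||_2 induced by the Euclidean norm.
||A||_2 = sqrt((34 + sqrt(580))/2) ≈ 5.389 (= sqrt(largest eigenvalue of A^T A))

||A||_2 = sigma_max(A) = sqrt(lambda_max(A^T A)). Form the symmetric matrix M = A^T A =
[[26, -8],
 [-8, 8]].
Its characteristic polynomial (trace, determinant of M give the coefficients) is
  p(λ) = det(λ I - M) = λ^2 - 34λ + 144.
For λ^2 - 34λ + 144 the discriminant is 580. It is nonnegative but not a perfect square, so the roots are real and irrational: λ = (34 ± sqrt(580))/2 ≈ 29.0416, 4.9584.
So the eigenvalues of A^T A are ≈ 4.9584, 29.0416 (all ≥ 0, as they must be for A^T A). The largest is λ_max = (34 + sqrt(580))/2 ≈ 29.0416, hence ||A||_2 = sqrt(λ_max) = sqrt((34 + sqrt(580))/2) ≈ 5.389.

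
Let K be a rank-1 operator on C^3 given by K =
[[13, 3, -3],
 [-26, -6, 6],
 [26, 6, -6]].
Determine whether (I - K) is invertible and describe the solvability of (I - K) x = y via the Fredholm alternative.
(I - K) is singular (det(I - K) = 0, i.e. 1 ∈ sigma(K)). (I - K) x = y is solvable iff y ⊥ ker((I - K)^*) = span{(13, 3, -3)}, i.e. iff 13y_1 + 3y_2 - 3y_3 = 0. When solvable, the solutions are x = y + c·(1, -2, 2), c arbitrary (ker(I - K) = span{(1, -2, 2)}, dimension 1).

K has rank 1, so it is an outer product K = u v^T: every row of K is a multiple of one row vector. Reading off the entries, u = (1, -2, 2) and v = (13, 3, -3) (row i of K equals u_i·v^T). A rank-one matrix u v^T satisfies K u = u (v·u) and kills the (2)-dimensional subspace v^⊥, so its characteristic polynomial is lambda^2 (lambda - v·u) with v·u = tr K = 1. Hence the eigenvalues of I - K are 1 (multiplicity 2) and 1 - (1) = 0, so det(I - K) = 0. (Direct check: I - K =
[[-12, -3, 3],
 [26, 7, -6],
 [-26, -6, 7]]
has determinant 0.) So 1 is an eigenvalue of K and (I - K) is not invertible. The finite-dimensional Fredholm alternative says: either (I - K) is invertible, or ker(I - K) ≠ {0} and then range(I - K) = ker((I - K)^*)^⊥, with dim ker(I - K) = dim ker((I - K)^*). We are in the second case, so we need both kernels. Kernel of I - K: (I - K) u = u - u (v·u) = u - u = 0, so ker(I - K) = span{u} = span{(1, -2, 2)} (it is exactly 1-dimensional because rank(I - K) = 2). Kernel of the adjoint: K is real, so (I - K)^* = I - K^T = I - v u^T, and (I - v u^T) v = v - v (u·v) = 0; hence ker((I - K)^*) = span{v} = span{(13, 3, -3)}. Therefore (I - K) x = y is solvable iff <y, v> = 0, i.e. iff 13y_1 + 3y_2 - 3y_3 = 0. When this holds, K y = u (v·y) = 0, so (I - K) y = y and x = y is a particular solution; the full solution set is the line x = y + c·u = y + c·(1, -2, 2), c ∈ C.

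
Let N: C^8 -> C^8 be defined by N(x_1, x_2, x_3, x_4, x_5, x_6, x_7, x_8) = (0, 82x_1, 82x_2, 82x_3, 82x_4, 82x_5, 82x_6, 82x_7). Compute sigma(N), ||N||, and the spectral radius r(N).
sigma(N) = {0}; ||N|| = 82; r(N) = 0. (N is nilpotent with N^8 = 0.)

On C^8, N is a strictly lower-triangular matrix with 82 on the subdiagonal and zeros elsewhere, so its characteristic polynomial is lambda^8 and every eigenvalue is 0: sigma(N) = {0}. For the operator norm, N e_i = 82e_{i+1} for i = 1, ..., 7 and N e_8 = 0, so the singular values of N are 82 (with multiplicity 7) and 0; hence ||N|| = 82. The spectral radius r(N) = max|lambda| = 0. Note ||N|| > r(N) — characteristic of non-normal nilpotent operators. Indeed N^8 = 0.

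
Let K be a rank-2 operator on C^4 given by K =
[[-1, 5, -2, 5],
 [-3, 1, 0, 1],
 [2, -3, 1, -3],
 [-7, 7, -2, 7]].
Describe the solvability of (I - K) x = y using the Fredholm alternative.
(I - K) is invertible (det(I - K) = 40 ≠ 0), so for every y in C^4 the equation (I - K) x = y has a unique solution.

K has rank 2 and factors as K = U V^T = u1 v1^T + u2 v2^T with u1 = (1, 1, -1, 3), v1 = (-3, 1, 0, 1), u2 = (-2, 0, 1, -2), v2 = (-1, -2, 1, -2) (multiplying out reproduces the displayed K). The nonzero eigenvalues of U V^T coincide with those of the 2 x 2 matrix G = V^T U = [[v1·u1, v1·u2], [v2·u1, v2·u2]] = [[1, 4], [-10, 7]], and by the Sylvester determinant identity det(I_4 - U V^T) = det(I_2 - V^T U) = det([[0, -4], [10, -6]]) = (0)(-6) - (-4)(10) = 40. (Direct check: I - K =
[[2, -5, 2, -5],
 [3, 0, 0, -1],
 [-2, 3, 0, 3],
 [7, -7, 2, -6]]
has determinant 40.) The finite-dimensional Fredholm alternative says: either (I - K) is invertible, or ker(I - K) ≠ {0} and then range(I - K) = ker((I - K)^*)^⊥, with dim ker(I - K) = dim ker((I - K)^*). Since det(I - K) ≠ 0, 1 is not an eigenvalue of K and ker(I - K) = {0}, so we are in the first case: for every y there is a unique x = (I - K)^(-1) y. (Explicitly, by the Woodbury identity, (I - U V^T)^(-1) = I + U (I_2 - G)^(-1) V^T.)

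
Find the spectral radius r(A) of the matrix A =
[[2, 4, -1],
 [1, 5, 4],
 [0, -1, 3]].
r(A) ≈ 4.3104

The eigenvalues of A are the roots of its characteristic polynomial. With M = A (coefficients from the trace, the sum of principal 2x2 minors, and det A):
  p(λ) = det(λ I - M) = λ^3 - 10λ^2 + 31λ - 27.
No integer candidate from the rational root theorem (±divisors of 27) is a root, so the roots are irrational. The cubic discriminant is Δ = -87 < 0, so there is one real root and a complex-conjugate pair. p(1) = -5 and p(2) = 3 have opposite signs, so a root lies in (1, 2); Newton's method refines it to λ ≈ 1.4532. Dividing out (λ - (1.4532)) leaves approximately λ^2 - 8.5468λ + 18.5799. For λ^2 - 8.5468λ + 18.5799 the discriminant is -1.2716. It is negative, so the remaining roots are the complex-conjugate pair λ ≈ 4.2734 ± 0.5638i. Their product equals the constant term, so |λ|^2 ≈ 18.5799 and |λ| ≈ 4.3104.
Thus the eigenvalues (to 4 decimals) are 1.4532 (modulus 1.4532); 4.2734 ± 0.5638i (modulus 4.3104). The spectral radius is the largest modulus: r(A) ≈ 4.3104. (Cross-check: r(A) ≤ ||A||_2 ≈ 7.246; equality holds whenever A is normal, though it can also hold for some non-normal A.)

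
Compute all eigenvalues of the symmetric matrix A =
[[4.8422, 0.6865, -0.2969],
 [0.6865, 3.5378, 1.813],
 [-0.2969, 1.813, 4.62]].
sigma(A) ≈ {2, 5, 6}

A is real symmetric, so its spectrum consists of real eigenvalues. Expanding the characteristic polynomial of the displayed matrix gives
  det(λ I - A) = p(λ) = λ^3 + (-13)λ^2 + (52)λ + (-60).
Solving p(λ) = 0 yields eigenvalues ≈ 2, 5, 6. (A is shown rounded to 4 decimals, so these recover the underlying integer eigenvalues to within that precision.)
Verification: the trace of A = 13 equals the sum of eigenvalues 13, and det(A) ≈ 59.9996 matches the eigenvalue product 60.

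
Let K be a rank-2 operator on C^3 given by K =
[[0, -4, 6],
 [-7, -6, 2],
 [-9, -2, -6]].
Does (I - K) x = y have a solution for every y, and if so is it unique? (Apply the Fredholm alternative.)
(I - K) is invertible (det(I - K) = 79 ≠ 0), so for every y in C^3 the equation (I - K) x = y has a unique solution.

K has rank 2 and factors as K = U V^T = u1 v1^T + u2 v2^T with u1 = (3, 1, -3), v1 = (2, 0, 2), u2 = (-2, -3, -1), v2 = (3, 2, 0) (multiplying out reproduces the displayed K). The nonzero eigenvalues of U V^T coincide with those of the 2 x 2 matrix G = V^T U = [[v1·u1, v1·u2], [v2·u1, v2·u2]] = [[0, -6], [11, -12]], and by the Sylvester determinant identity det(I_3 - U V^T) = det(I_2 - V^T U) = det([[1, 6], [-11, 13]]) = (1)(13) - (6)(-11) = 79. (Direct check: I - K =
[[1, 4, -6],
 [7, 7, -2],
 [9, 2, 7]]
has determinant 79.) The finite-dimensional Fredholm alternative says: either (I - K) is invertible, or ker(I - K) ≠ {0} and then range(I - K) = ker((I - K)^*)^⊥, with dim ker(I - K) = dim ker((I - K)^*). Since det(I - K) ≠ 0, 1 is not an eigenvalue of K and ker(I - K) = {0}, so we are in the first case: for every y there is a unique x = (I - K)^(-1) y. (Explicitly, by the Woodbury identity, (I - U V^T)^(-1) = I + U (I_2 - G)^(-1) V^T.)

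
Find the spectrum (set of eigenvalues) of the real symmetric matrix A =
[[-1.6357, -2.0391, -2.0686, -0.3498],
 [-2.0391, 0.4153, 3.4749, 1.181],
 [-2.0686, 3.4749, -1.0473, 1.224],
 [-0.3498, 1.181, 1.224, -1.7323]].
sigma(A) ≈ {-4, -3, -2, 5}

A is real symmetric, so its spectrum consists of real eigenvalues. Expanding the characteristic polynomial of the displayed matrix gives
  det(λ I - A) = p(λ) = λ^4 + (4)λ^3 + (-19)λ^2 + (-106)λ + (-120).
Solving p(λ) = 0 yields eigenvalues ≈ -4, -3, -2, 5. (A is shown rounded to 4 decimals, so these recover the underlying integer eigenvalues to within that precision.)
Verification: the trace of A = -4 equals the sum of eigenvalues -4, and det(A) ≈ -120.0002 matches the eigenvalue product -120.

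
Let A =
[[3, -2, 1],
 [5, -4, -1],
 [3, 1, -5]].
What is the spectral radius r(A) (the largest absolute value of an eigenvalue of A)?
r(A) ≈ 4.1874

The eigenvalues of A are the roots of its characteristic polynomial. With M = A (coefficients from the trace, the sum of principal 2x2 minors, and det A):
  p(λ) = det(λ I - M) = λ^3 + 6λ^2 + λ - 36.
No integer candidate from the rational root theorem (±divisors of 36) is a root, so the roots are irrational. The cubic discriminant is Δ = -7744 < 0, so there is one real root and a complex-conjugate pair. p(2) = -2 and p(3) = 48 have opposite signs, so a root lies in (2, 3); Newton's method refines it to λ ≈ 2.0531. Dividing out (λ - (2.0531)) leaves approximately λ^2 + 8.0531λ + 17.5342. For λ^2 + 8.0531λ + 17.5342 the discriminant is -5.2837. It is negative, so the remaining roots are the complex-conjugate pair λ ≈ -4.0266 ± 1.1493i. Their product equals the constant term, so |λ|^2 ≈ 17.5342 and |λ| ≈ 4.1874.
Thus the eigenvalues (to 4 decimals) are 2.0531 (modulus 2.0531); -4.0266 ± 1.1493i (modulus 4.1874). The spectral radius is the largest modulus: r(A) ≈ 4.1874. (Cross-check: r(A) ≤ ||A||_2 ≈ 7.902; equality holds whenever A is normal, though it can also hold for some non-normal A.)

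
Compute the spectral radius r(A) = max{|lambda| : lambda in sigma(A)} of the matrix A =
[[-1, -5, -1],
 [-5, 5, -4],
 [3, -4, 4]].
r(A) ≈ 10.1795

The eigenvalues of A are the roots of its characteristic polynomial. With M = A (coefficients from the trace, the sum of principal 2x2 minors, and det A):
  p(λ) = det(λ I - M) = λ^3 - 8λ^2 - 27λ + 49.
No integer candidate from the rational root theorem (±divisors of 49) is a root, so the roots are irrational. The cubic discriminant is Δ = 351425 > 0, so there are three distinct real roots. p(-4) = -35 and p(-3) = 31 have opposite signs, so a root lies in (-4, -3); Newton's method refines it to λ ≈ -3.5395. p(1) = 15 and p(2) = -29 have opposite signs, so a root lies in (1, 2); Newton's method refines it to λ ≈ 1.36. p(10) = -21 and p(11) = 115 have opposite signs, so a root lies in (10, 11); Newton's method refines it to λ ≈ 10.1795. Check (Vieta): the three roots sum to 8, matching tr M = 8.
Thus the eigenvalues (to 4 decimals) are -3.5395 (modulus 3.5395); 1.36 (modulus 1.36); 10.1795 (modulus 10.1795). The spectral radius is the largest modulus: r(A) ≈ 10.1795. (Cross-check: r(A) ≤ ||A||_2 ≈ 10.5387; equality holds whenever A is normal, though it can also hold for some non-normal A.)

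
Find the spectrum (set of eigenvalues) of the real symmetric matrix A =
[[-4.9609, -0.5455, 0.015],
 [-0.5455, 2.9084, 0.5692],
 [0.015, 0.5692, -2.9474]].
sigma(A) ≈ {-5, -3, 3}

A is real symmetric, so its spectrum consists of real eigenvalues. Expanding the characteristic polynomial of the displayed matrix gives
  det(λ I - A) = p(λ) = λ^3 + (5)λ^2 + (-9)λ + (-45).
Solving p(λ) = 0 yields eigenvalues ≈ -5, -3, 3. (A is shown rounded to 4 decimals, so these recover the underlying integer eigenvalues to within that precision.)
Verification: the trace of A = -5 equals the sum of eigenvalues -5, and det(A) ≈ 45.0003 matches the eigenvalue product 45.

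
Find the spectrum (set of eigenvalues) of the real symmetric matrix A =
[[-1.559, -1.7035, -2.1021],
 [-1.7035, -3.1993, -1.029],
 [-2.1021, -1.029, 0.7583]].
sigma(A) ≈ {-5, -1, 2}

A is real symmetric, so its spectrum consists of real eigenvalues. Expanding the characteristic polynomial of the displayed matrix gives
  det(λ I - A) = p(λ) = λ^3 + (4)λ^2 + (-7)λ + (-10).
Solving p(λ) = 0 yields eigenvalues ≈ -5, -1, 2. (A is shown rounded to 4 decimals, so these recover the underlying integer eigenvalues to within that precision.)
Verification: the trace of A = -4 equals the sum of eigenvalues -4, and det(A) ≈ 10.0000 matches the eigenvalue product 10.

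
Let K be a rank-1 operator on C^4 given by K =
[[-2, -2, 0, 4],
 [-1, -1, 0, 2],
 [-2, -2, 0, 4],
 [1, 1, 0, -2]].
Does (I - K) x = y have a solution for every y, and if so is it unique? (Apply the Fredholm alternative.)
(I - K) is invertible (det(I - K) = 6 ≠ 0), so for every y in C^4 the equation (I - K) x = y has a unique solution.

K has rank 1, so it is an outer product K = u v^T: every row of K is a multiple of one row vector. Reading off the entries, u = (2, 1, 2, -1) and v = (-1, -1, 0, 2) (row i of K equals u_i·v^T). A rank-one matrix u v^T satisfies K u = u (v·u) and kills the (3)-dimensional subspace v^⊥, so its characteristic polynomial is lambda^3 (lambda - v·u) with v·u = tr K = -5. Hence the eigenvalues of I - K are 1 (multiplicity 3) and 1 - (-5) = 6, so det(I - K) = 6. (Direct check: I - K =
[[3, 2, 0, -4],
 [1, 2, 0, -2],
 [2, 2, 1, -4],
 [-1, -1, 0, 3]]
has determinant 6.) The finite-dimensional Fredholm alternative says: either (I - K) is invertible, or ker(I - K) ≠ {0} and then range(I - K) = ker((I - K)^*)^⊥, with dim ker(I - K) = dim ker((I - K)^*). Since det(I - K) ≠ 0, 1 is not an eigenvalue of K and ker(I - K) = {0}, so we are in the first case: for every y there is a unique x = (I - K)^(-1) y. Explicitly, by the Sherman–Morrison formula, (I - u v^T)^(-1) = I + u v^T/(1 - v·u), i.e. (I - K)^(-1) = I + K/(6).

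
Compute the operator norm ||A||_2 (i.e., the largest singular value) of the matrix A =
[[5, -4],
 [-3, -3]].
||A||_2 = sqrt((59 + sqrt(565))/2) ≈ 6.4331 (= sqrt(largest eigenvalue of A^T A))

||A||_2 = sigma_max(A) = sqrt(lambda_max(A^T A)). Form the symmetric matrix M = A^T A =
[[34, -11],
 [-11, 25]].
Its characteristic polynomial (trace, determinant of M give the coefficients) is
  p(λ) = det(λ I - M) = λ^2 - 59λ + 729.
For λ^2 - 59λ + 729 the discriminant is 565. It is nonnegative but not a perfect square, so the roots are real and irrational: λ = (59 ± sqrt(565))/2 ≈ 41.3849, 17.6151.
So the eigenvalues of A^T A are ≈ 17.6151, 41.3849 (all ≥ 0, as they must be for A^T A). The largest is λ_max = (59 + sqrt(565))/2 ≈ 41.3849, hence ||A||_2 = sqrt(λ_max) = sqrt((59 + sqrt(565))/2) ≈ 6.4331.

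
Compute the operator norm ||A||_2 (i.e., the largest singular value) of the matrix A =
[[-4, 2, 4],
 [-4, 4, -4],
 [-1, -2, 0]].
||A||_2 ≈ 7.2299 (= sqrt(largest eigenvalue of A^T A))

||A||_2 = sigma_max(A) = sqrt(lambda_max(A^T A)). Form the symmetric matrix M = A^T A =
[[33, -22, 0],
 [-22, 24, -8],
 [0, -8, 32]].
Its characteristic polynomial (trace, sum of principal 2x2 minors, determinant of M give the coefficients) is
  p(λ) = det(λ I - M) = λ^3 - 89λ^2 + 2068λ - 7744.
No integer candidate from the rational root theorem (±divisors of 7744) is a root, so the roots are irrational. The cubic discriminant is Δ = 697984144 > 0, so there are three distinct real roots. p(4) = -832 and p(5) = 496 have opposite signs, so a root lies in (4, 5); Newton's method refines it to λ ≈ 4.613. p(32) = 64 and p(33) = -484 have opposite signs, so a root lies in (32, 33); Newton's method refines it to λ ≈ 32.1153. p(52) = -256 and p(53) = 736 have opposite signs, so a root lies in (52, 53); Newton's method refines it to λ ≈ 52.2717. Check (Vieta): the three roots sum to 89, matching tr M = 89.
So the eigenvalues of A^T A are ≈ 4.613, 32.1153, 52.2717 (all ≥ 0, as they must be for A^T A). The largest is λ_max ≈ 52.2717, hence ||A||_2 = sqrt(λ_max) ≈ 7.2299.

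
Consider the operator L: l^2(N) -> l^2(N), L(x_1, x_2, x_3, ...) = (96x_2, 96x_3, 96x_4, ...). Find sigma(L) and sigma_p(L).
sigma(L) = closed disk {z in C : |z| ≤ 96}; sigma_p(L) = open disk {z in C : |z| < 96}

Note L = 96·V where V is the unit left shift (V x)_k = x_{k+1}; so sigma(L) = 96·sigma(V) and ||L|| = 96||V||. ||L x||^2 = 9216sum_{k≥2} |x_k|^2 ≤ 9216||x||^2, with equality on {x : x_1 = 0}, so ||L|| = 96. For any lambda with |lambda| < 96, set r = lambda/96 (|r| < 1); the vector x = (1, r, r^2, ...) is in l^2 and satisfies L x = 96(r, r^2, ...) = lambda x, so lambda is an eigenvalue. On the boundary |lambda| = 96 the geometric series diverges, so no l^2 eigenvector exists, but these lambda lie in the approximate point spectrum. Hence sigma(L) is the closed disk of radius 96 and sigma_p(L) is the open disk.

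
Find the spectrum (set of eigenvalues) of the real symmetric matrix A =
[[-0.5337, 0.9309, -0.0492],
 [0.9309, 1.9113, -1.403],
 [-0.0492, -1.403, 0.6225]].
sigma(A) ≈ {-1, 0, 3}

A is real symmetric, so its spectrum consists of real eigenvalues. Expanding the characteristic polynomial of the displayed matrix gives
  det(λ I - A) = p(λ) = λ^3 + (-2)λ^2 + (-3)λ + (0).
Solving p(λ) = 0 yields eigenvalues ≈ -1, 0, 3. (A is shown rounded to 4 decimals, so these recover the underlying integer eigenvalues to within that precision.)
Verification: the trace of A = 2 equals the sum of eigenvalues 2, and det(A) ≈ -0.0000 matches the eigenvalue product 0.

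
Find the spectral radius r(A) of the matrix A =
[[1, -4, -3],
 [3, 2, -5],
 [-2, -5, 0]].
r(A) ≈ 5.1026

The eigenvalues of A are the roots of its characteristic polynomial. With M = A (coefficients from the trace, the sum of principal 2x2 minors, and det A):
  p(λ) = det(λ I - M) = λ^3 - 3λ^2 - 17λ + 32.
No integer candidate from the rational root theorem (±divisors of 32) is a root, so the roots are irrational. The cubic discriminant is Δ = 27437 > 0, so there are three distinct real roots. p(-4) = -12 and p(-3) = 29 have opposite signs, so a root lies in (-4, -3); Newton's method refines it to λ ≈ -3.7673. p(1) = 13 and p(2) = -6 have opposite signs, so a root lies in (1, 2); Newton's method refines it to λ ≈ 1.6647. p(5) = -3 and p(6) = 38 have opposite signs, so a root lies in (5, 6); Newton's method refines it to λ ≈ 5.1026. Check (Vieta): the three roots sum to 3, matching tr M = 3.
Thus the eigenvalues (to 4 decimals) are -3.7673 (modulus 3.7673); 1.6647 (modulus 1.6647); 5.1026 (modulus 5.1026). The spectral radius is the largest modulus: r(A) ≈ 5.1026. (Cross-check: r(A) ≤ ||A||_2 ≈ 7.1268; equality holds whenever A is normal, though it can also hold for some non-normal A.)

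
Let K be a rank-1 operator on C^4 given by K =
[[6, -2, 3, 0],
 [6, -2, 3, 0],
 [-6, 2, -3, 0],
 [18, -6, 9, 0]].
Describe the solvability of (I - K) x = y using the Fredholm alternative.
(I - K) is singular (det(I - K) = 0, i.e. 1 ∈ sigma(K)). (I - K) x = y is solvable iff y ⊥ ker((I - K)^*) = span{(6, -2, 3, 0)}, i.e. iff 6y_1 - 2y_2 + 3y_3 = 0. When solvable, the solutions are x = y + c·(1, 1, -1, 3), c arbitrary (ker(I - K) = span{(1, 1, -1, 3)}, dimension 1).

K has rank 1, so it is an outer product K = u v^T: every row of K is a multiple of one row vector. Reading off the entries, u = (1, 1, -1, 3) and v = (6, -2, 3, 0) (row i of K equals u_i·v^T). A rank-one matrix u v^T satisfies K u = u (v·u) and kills the (3)-dimensional subspace v^⊥, so its characteristic polynomial is lambda^3 (lambda - v·u) with v·u = tr K = 1. Hence the eigenvalues of I - K are 1 (multiplicity 3) and 1 - (1) = 0, so det(I - K) = 0. (Direct check: I - K =
[[-5, 2, -3, 0],
 [-6, 3, -3, 0],
 [6, -2, 4, 0],
 [-18, 6, -9, 1]]
has determinant 0.) So 1 is an eigenvalue of K and (I - K) is not invertible. The finite-dimensional Fredholm alternative says: either (I - K) is invertible, or ker(I - K) ≠ {0} and then range(I - K) = ker((I - K)^*)^⊥, with dim ker(I - K) = dim ker((I - K)^*). We are in the second case, so we need both kernels. Kernel of I - K: (I - K) u = u - u (v·u) = u - u = 0, so ker(I - K) = span{u} = span{(1, 1, -1, 3)} (it is exactly 1-dimensional because rank(I - K) = 3). Kernel of the adjoint: K is real, so (I - K)^* = I - K^T = I - v u^T, and (I - v u^T) v = v - v (u·v) = 0; hence ker((I - K)^*) = span{v} = span{(6, -2, 3, 0)}. Therefore (I - K) x = y is solvable iff <y, v> = 0, i.e. iff 6y_1 - 2y_2 + 3y_3 = 0. When this holds, K y = u (v·y) = 0, so (I - K) y = y and x = y is a particular solution; the full solution set is the line x = y + c·u = y + c·(1, 1, -1, 3), c ∈ C.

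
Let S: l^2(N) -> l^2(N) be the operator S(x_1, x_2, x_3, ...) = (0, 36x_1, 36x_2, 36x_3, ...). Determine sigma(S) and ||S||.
sigma(S) = closed disk {z in C : |z| ≤ 36}; ||S|| = 36

Note S = 36·U where U is the unit right shift (U x)_k = x_{k-1} (with x_0 := 0); so ||S|| = 36||U|| and sigma(S) = 36·sigma(U). ||S x||^2 = sum_{k≥1} |36x_k|^2 = 1296||x||^2, so ||S|| = 36 and sigma(S) ⊂ {|z| ≤ 36}. For any |lambda| < 36, the equation (S - lambda I) x = 0 forces x_1 = 0, then 36x_k = lambda x_{k+1} ⇒ x = 0, so S has no eigenvalues. But (S - lambda I) is not surjective for |lambda| < 36: solving (S - lambda I) x = e_1 would require x_n proportional to (lambda/36)^(-n), which is not in l^2. So every |lambda| < 36 lies in the residual spectrum. The boundary |lambda| = 36 is in the approximate point spectrum (the spectrum is closed). Hence sigma(S) is the closed disk of radius 36.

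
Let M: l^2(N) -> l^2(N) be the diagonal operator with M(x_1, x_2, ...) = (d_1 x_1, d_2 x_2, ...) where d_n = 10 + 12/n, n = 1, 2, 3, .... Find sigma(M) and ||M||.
sigma(M) = {10 + 12/n : n ≥ 1} ∪ {10}; ||M|| = 22

A bounded diagonal operator on l^2 with diagonal entries d_n has spectrum equal to the closure of {d_n : n ≥ 1}: every d_n is an eigenvalue (with eigenvector e_n), so {d_n} ⊂ sigma(M); the spectrum is closed, so its closure is too; and for lambda not in the closure, (M - lambda I) has bounded inverse (the diagonal entries 1/(d_n - lambda) are bounded). For our sequence d_n = 10 + 12/n, n = 1, 2, 3, ...:
  - {d_n} = {10 + 12/n : n ≥ 1}; the only limit point is 10
  - closure = {10 + 12/n : n ≥ 1} ∪ {10}
For the norm: a diagonal operator has ||M|| = sup_n |d_n|. Here d_n = 10 + 12/n is positive and decreasing, so sup_n |d_n| = d_1 = 10 + 12 = 22. So ||M|| = 22.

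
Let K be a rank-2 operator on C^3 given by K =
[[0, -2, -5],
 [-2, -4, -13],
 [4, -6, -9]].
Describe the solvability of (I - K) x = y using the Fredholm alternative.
(I - K) is invertible (det(I - K) = -12 ≠ 0), so for every y in C^3 the equation (I - K) x = y has a unique solution.

K has rank 2 and factors as K = U V^T = u1 v1^T + u2 v2^T with u1 = (1, 2, 3), v1 = (2, -2, -2), u2 = (-1, -3, -1), v2 = (2, 0, 3) (multiplying out reproduces the displayed K). The nonzero eigenvalues of U V^T coincide with those of the 2 x 2 matrix G = V^T U = [[v1·u1, v1·u2], [v2·u1, v2·u2]] = [[-8, 6], [11, -5]], and by the Sylvester determinant identity det(I_3 - U V^T) = det(I_2 - V^T U) = det([[9, -6], [-11, 6]]) = (9)(6) - (-6)(-11) = -12. (Direct check: I - K =
[[1, 2, 5],
 [2, 5, 13],
 [-4, 6, 10]]
has determinant -12.) The finite-dimensional Fredholm alternative says: either (I - K) is invertible, or ker(I - K) ≠ {0} and then range(I - K) = ker((I - K)^*)^⊥, with dim ker(I - K) = dim ker((I - K)^*). Since det(I - K) ≠ 0, 1 is not an eigenvalue of K and ker(I - K) = {0}, so we are in the first case: for every y there is a unique x = (I - K)^(-1) y. (Explicitly, by the Woodbury identity, (I - U V^T)^(-1) = I + U (I_2 - G)^(-1) V^T.)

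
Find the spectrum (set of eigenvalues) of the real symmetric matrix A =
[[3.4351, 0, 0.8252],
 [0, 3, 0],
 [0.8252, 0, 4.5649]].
sigma(A) ≈ {3, 5} (3 with multiplicity 2)

A is real symmetric, so its spectrum consists of real eigenvalues. Expanding the characteristic polynomial of the displayed matrix gives
  det(λ I - A) = p(λ) = λ^3 + (-11)λ^2 + (39)λ + (-45).
Solving p(λ) = 0 yields eigenvalues ≈ 3, 3, 5. (A is shown rounded to 4 decimals, so these recover the underlying integer eigenvalues to within that precision.)
Verification: the trace of A = 11 equals the sum of eigenvalues 11, and det(A) ≈ 44.9998 matches the eigenvalue product 45.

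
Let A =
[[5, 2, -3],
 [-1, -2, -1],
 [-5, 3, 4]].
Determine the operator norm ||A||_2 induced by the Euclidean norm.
||A||_2 ≈ 8.6934 (= sqrt(largest eigenvalue of A^T A))

||A||_2 = sigma_max(A) = sqrt(lambda_max(A^T A)). Form the symmetric matrix M = A^T A =
[[51, -3, -34],
 [-3, 17, 8],
 [-34, 8, 26]].
Its characteristic polynomial (trace, sum of principal 2x2 minors, determinant of M give the coefficients) is
  p(λ) = det(λ I - M) = λ^3 - 94λ^2 + 1406λ - 1024.
No integer candidate from the rational root theorem (±divisors of 1024) is a root, so the roots are irrational. The cubic discriminant is Δ = 5355260464 > 0, so there are three distinct real roots. p(0) = -1024 and p(1) = 289 have opposite signs, so a root lies in (0, 1); Newton's method refines it to λ ≈ 0.7674. p(17) = 625 and p(18) = -340 have opposite signs, so a root lies in (17, 18); Newton's method refines it to λ ≈ 17.6573. p(75) = -2449 and p(76) = 1864 have opposite signs, so a root lies in (75, 76); Newton's method refines it to λ ≈ 75.5753. Check (Vieta): the three roots sum to 94, matching tr M = 94.
So the eigenvalues of A^T A are ≈ 0.7674, 17.6573, 75.5753 (all ≥ 0, as they must be for A^T A). The largest is λ_max ≈ 75.5753, hence ||A||_2 = sqrt(λ_max) ≈ 8.6934.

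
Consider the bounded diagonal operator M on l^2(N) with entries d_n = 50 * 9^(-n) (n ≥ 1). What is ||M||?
||M|| = 50/9 (attained at n = 1)

For M diagonal, ||M|| = sup_n |d_n|. The sequence d_n = 50 * 9^(-n) is positive and strictly decreasing (ratio 9^(-1) < 1), so the supremum is d_1 = 50/9. Hence ||M|| = 50/9.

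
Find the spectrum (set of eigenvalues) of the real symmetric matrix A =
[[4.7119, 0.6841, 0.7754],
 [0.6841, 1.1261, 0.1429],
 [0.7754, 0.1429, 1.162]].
sigma(A) ≈ {1, 5} (1 with multiplicity 2)

A is real symmetric, so its spectrum consists of real eigenvalues. Expanding the characteristic polynomial of the displayed matrix gives
  det(λ I - A) = p(λ) = λ^3 + (-7)λ^2 + (11)λ + (-5).
Solving p(λ) = 0 yields eigenvalues ≈ 1, 1, 5. (A is shown rounded to 4 decimals, so these recover the underlying integer eigenvalues to within that precision.)
Verification: the trace of A = 7 equals the sum of eigenvalues 7, and det(A) ≈ 5.0002 matches the eigenvalue product 5.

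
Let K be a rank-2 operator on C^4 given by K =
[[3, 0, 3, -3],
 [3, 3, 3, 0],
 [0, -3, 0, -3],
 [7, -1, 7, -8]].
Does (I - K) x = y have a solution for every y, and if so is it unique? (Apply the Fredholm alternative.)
(I - K) is invertible (det(I - K) = 15 ≠ 0), so for every y in C^4 the equation (I - K) x = y has a unique solution.

K has rank 2 and factors as K = U V^T = u1 v1^T + u2 v2^T with u1 = (0, -3, 3, 1), v1 = (1, -1, 1, -2), u2 = (1, 2, -1, 2), v2 = (3, 0, 3, -3) (multiplying out reproduces the displayed K). The nonzero eigenvalues of U V^T coincide with those of the 2 x 2 matrix G = V^T U = [[v1·u1, v1·u2], [v2·u1, v2·u2]] = [[4, -6], [6, -6]], and by the Sylvester determinant identity det(I_4 - U V^T) = det(I_2 - V^T U) = det([[-3, 6], [-6, 7]]) = (-3)(7) - (6)(-6) = 15. (Direct check: I - K =
[[-2, 0, -3, 3],
 [-3, -2, -3, 0],
 [0, 3, 1, 3],
 [-7, 1, -7, 9]]
has determinant 15.) The finite-dimensional Fredholm alternative says: either (I - K) is invertible, or ker(I - K) ≠ {0} and then range(I - K) = ker((I - K)^*)^⊥, with dim ker(I - K) = dim ker((I - K)^*). Since det(I - K) ≠ 0, 1 is not an eigenvalue of K and ker(I - K) = {0}, so we are in the first case: for every y there is a unique x = (I - K)^(-1) y. (Explicitly, by the Woodbury identity, (I - U V^T)^(-1) = I + U (I_2 - G)^(-1) V^T.)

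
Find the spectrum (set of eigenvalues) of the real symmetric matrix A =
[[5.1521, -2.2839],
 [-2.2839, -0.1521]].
sigma(A) ≈ {-1, 6}

A is real symmetric, so its spectrum consists of real eigenvalues. Expanding the characteristic polynomial of the displayed matrix gives
  det(λ I - A) = p(λ) = λ^2 + (-5)λ + (-6).
Solving p(λ) = 0 yields eigenvalues ≈ -1, 6. (A is shown rounded to 4 decimals, so these recover the underlying integer eigenvalues to within that precision.)
Verification: the trace of A = 5 equals the sum of eigenvalues 5, and det(A) ≈ -5.9998 matches the eigenvalue product -6.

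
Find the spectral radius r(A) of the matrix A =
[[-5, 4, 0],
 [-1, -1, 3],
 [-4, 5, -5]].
r(A) ≈ 8.3972

The eigenvalues of A are the roots of its characteristic polynomial. With M = A (coefficients from the trace, the sum of principal 2x2 minors, and det A):
  p(λ) = det(λ I - M) = λ^3 + 11λ^2 + 24λ + 18.
No integer candidate from the rational root theorem (±divisors of 18) is a root, so the roots are irrational. The cubic discriminant is Δ = -4644 < 0, so there is one real root and a complex-conjugate pair. p(-9) = -36 and p(-8) = 18 have opposite signs, so a root lies in (-9, -8); Newton's method refines it to λ ≈ -8.3972. Dividing out (λ - (-8.3972)) leaves approximately λ^2 + 2.6028λ + 2.1436. For λ^2 + 2.6028λ + 2.1436 the discriminant is -1.7996. It is negative, so the remaining roots are the complex-conjugate pair λ ≈ -1.3014 ± 0.6707i. Their product equals the constant term, so |λ|^2 ≈ 2.1436 and |λ| ≈ 1.4641.
Thus the eigenvalues (to 4 decimals) are -8.3972 (modulus 8.3972); -1.3014 ± 0.6707i (modulus 1.4641). The spectral radius is the largest modulus: r(A) ≈ 8.3972. (Cross-check: r(A) ≤ ||A||_2 ≈ 9.8584; equality holds whenever A is normal, though it can also hold for some non-normal A.)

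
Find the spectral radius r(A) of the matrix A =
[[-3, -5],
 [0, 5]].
r(A) = 5

The eigenvalues of A are the roots of its characteristic polynomial. With M = A (coefficients from the trace and determinant):
  p(λ) = det(λ I - M) = λ^2 - 2λ - 15.
For λ^2 - 2λ - 15 the discriminant is 64. It is a perfect square (8^2), so the roots are rational: λ = (2 ± 8)/2 = 5, -3.
Thus the eigenvalues (to 4 decimals) are 5 (modulus 5); -3 (modulus 3). The spectral radius is the largest modulus: r(A) = 5. (Cross-check: r(A) ≤ ||A||_2 ≈ 7.4096; equality holds whenever A is normal, though it can also hold for some non-normal A.)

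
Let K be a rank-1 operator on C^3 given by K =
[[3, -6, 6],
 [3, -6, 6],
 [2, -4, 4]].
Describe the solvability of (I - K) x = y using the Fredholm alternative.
(I - K) is singular (det(I - K) = 0, i.e. 1 ∈ sigma(K)). (I - K) x = y is solvable iff y ⊥ ker((I - K)^*) = span{(1, -2, 2)}, i.e. iff y_1 - 2y_2 + 2y_3 = 0. When solvable, the solutions are x = y + c·(3, 3, 2), c arbitrary (ker(I - K) = span{(3, 3, 2)}, dimension 1).

K has rank 1, so it is an outer product K = u v^T: every row of K is a multiple of one row vector. Reading off the entries, u = (3, 3, 2) and v = (1, -2, 2) (row i of K equals u_i·v^T). A rank-one matrix u v^T satisfies K u = u (v·u) and kills the (2)-dimensional subspace v^⊥, so its characteristic polynomial is lambda^2 (lambda - v·u) with v·u = tr K = 1. Hence the eigenvalues of I - K are 1 (multiplicity 2) and 1 - (1) = 0, so det(I - K) = 0. (Direct check: I - K =
[[-2, 6, -6],
 [-3, 7, -6],
 [-2, 4, -3]]
has determinant 0.) So 1 is an eigenvalue of K and (I - K) is not invertible. The finite-dimensional Fredholm alternative says: either (I - K) is invertible, or ker(I - K) ≠ {0} and then range(I - K) = ker((I - K)^*)^⊥, with dim ker(I - K) = dim ker((I - K)^*). We are in the second case, so we need both kernels. Kernel of I - K: (I - K) u = u - u (v·u) = u - u = 0, so ker(I - K) = span{u} = span{(3, 3, 2)} (it is exactly 1-dimensional because rank(I - K) = 2). Kernel of the adjoint: K is real, so (I - K)^* = I - K^T = I - v u^T, and (I - v u^T) v = v - v (u·v) = 0; hence ker((I - K)^*) = span{v} = span{(1, -2, 2)}. Therefore (I - K) x = y is solvable iff <y, v> = 0, i.e. iff y_1 - 2y_2 + 2y_3 = 0. When this holds, K y = u (v·y) = 0, so (I - K) y = y and x = y is a particular solution; the full solution set is the line x = y + c·u = y + c·(3, 3, 2), c ∈ C.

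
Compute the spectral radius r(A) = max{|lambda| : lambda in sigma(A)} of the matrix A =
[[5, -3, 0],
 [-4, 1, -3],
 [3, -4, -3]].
r(A) ≈ 7.6383

The eigenvalues of A are the roots of its characteristic polynomial. With M = A (coefficients from the trace, the sum of principal 2x2 minors, and det A):
  p(λ) = det(λ I - M) = λ^3 - 3λ^2 - 37λ + 12.
No integer candidate from the rational root theorem (±divisors of 12) is a root, so the roots are irrational. The cubic discriminant is Δ = 236317 > 0, so there are three distinct real roots. p(-5) = -3 and p(-4) = 48 have opposite signs, so a root lies in (-5, -4); Newton's method refines it to λ ≈ -4.9554. p(0) = 12 and p(1) = -27 have opposite signs, so a root lies in (0, 1); Newton's method refines it to λ ≈ 0.317. p(7) = -51 and p(8) = 36 have opposite signs, so a root lies in (7, 8); Newton's method refines it to λ ≈ 7.6383. Check (Vieta): the three roots sum to 3, matching tr M = 3.
Thus the eigenvalues (to 4 decimals) are -4.9554 (modulus 4.9554); 0.317 (modulus 0.317); 7.6383 (modulus 7.6383). The spectral radius is the largest modulus: r(A) ≈ 7.6383. (Cross-check: r(A) ≤ ||A||_2 ≈ 8.4482; equality holds whenever A is normal, though it can also hold for some non-normal A.)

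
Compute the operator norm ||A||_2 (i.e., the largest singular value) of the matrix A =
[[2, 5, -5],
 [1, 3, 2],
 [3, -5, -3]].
||A||_2 ≈ 7.7313 (= sqrt(largest eigenvalue of A^T A))

||A||_2 = sigma_max(A) = sqrt(lambda_max(A^T A)). Form the symmetric matrix M = A^T A =
[[14, -2, -17],
 [-2, 59, -4],
 [-17, -4, 38]].
Its characteristic polynomial (trace, sum of principal 2x2 minors, determinant of M give the coefficients) is
  p(λ) = det(λ I - M) = λ^3 - 111λ^2 + 3291λ - 13689.
No integer candidate from the rational root theorem (±divisors of 13689) is a root, so the roots are irrational. The cubic discriminant is Δ = 935134416 > 0, so there are three distinct real roots. p(4) = -2237 and p(5) = 116 have opposite signs, so a root lies in (4, 5); Newton's method refines it to λ ≈ 4.9487. p(46) = 157 and p(47) = -388 have opposite signs, so a root lies in (46, 47); Newton's method refines it to λ ≈ 46.2777. p(59) = -532 and p(60) = 171 have opposite signs, so a root lies in (59, 60); Newton's method refines it to λ ≈ 59.7736. Check (Vieta): the three roots sum to 111, matching tr M = 111.
So the eigenvalues of A^T A are ≈ 4.9487, 46.2777, 59.7736 (all ≥ 0, as they must be for A^T A). The largest is λ_max ≈ 59.7736, hence ||A||_2 = sqrt(λ_max) ≈ 7.7313.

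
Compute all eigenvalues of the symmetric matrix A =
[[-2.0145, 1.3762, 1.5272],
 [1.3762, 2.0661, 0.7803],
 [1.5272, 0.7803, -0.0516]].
sigma(A) ≈ {-3, 0, 3}

A is real symmetric, so its spectrum consists of real eigenvalues. Expanding the characteristic polynomial of the displayed matrix gives
  det(λ I - A) = p(λ) = λ^3 + (0)λ^2 + (-9)λ + (0).
Solving p(λ) = 0 yields eigenvalues ≈ -3, 0, 3. (A is shown rounded to 4 decimals, so these recover the underlying integer eigenvalues to within that precision.)
Verification: the trace of A = 0 equals the sum of eigenvalues 0, and det(A) ≈ 0.0002 matches the eigenvalue product 0.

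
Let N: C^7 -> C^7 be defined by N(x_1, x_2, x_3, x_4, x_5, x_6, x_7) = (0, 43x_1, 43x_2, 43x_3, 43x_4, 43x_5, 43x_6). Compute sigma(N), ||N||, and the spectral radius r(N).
sigma(N) = {0}; ||N|| = 43; r(N) = 0. (N is nilpotent with N^7 = 0.)

On C^7, N is a strictly lower-triangular matrix with 43 on the subdiagonal and zeros elsewhere, so its characteristic polynomial is lambda^7 and every eigenvalue is 0: sigma(N) = {0}. For the operator norm, N e_i = 43e_{i+1} for i = 1, ..., 6 and N e_7 = 0, so the singular values of N are 43 (with multiplicity 6) and 0; hence ||N|| = 43. The spectral radius r(N) = max|lambda| = 0. Note ||N|| > r(N) — characteristic of non-normal nilpotent operators. Indeed N^7 = 0.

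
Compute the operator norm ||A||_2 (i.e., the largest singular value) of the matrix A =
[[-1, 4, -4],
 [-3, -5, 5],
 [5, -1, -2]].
||A||_2 ≈ 9.4612 (= sqrt(largest eigenvalue of A^T A))

||A||_2 = sigma_max(A) = sqrt(lambda_max(A^T A)). Form the symmetric matrix M = A^T A =
[[35, 6, -21],
 [6, 42, -39],
 [-21, -39, 45]].
Its characteristic polynomial (trace, sum of principal 2x2 minors, determinant of M give the coefficients) is
  p(λ) = det(λ I - M) = λ^3 - 122λ^2 + 2937λ - 2601.
No integer candidate from the rational root theorem (±divisors of 2601) is a root, so the roots are irrational. The cubic discriminant is Δ = 24751840617 > 0, so there are three distinct real roots. p(0) = -2601 and p(1) = 215 have opposite signs, so a root lies in (0, 1); Newton's method refines it to λ ≈ 0.9205. p(31) = 995 and p(32) = -777 have opposite signs, so a root lies in (31, 32); Newton's method refines it to λ ≈ 31.5653. p(89) = -2601 and p(90) = 2529 have opposite signs, so a root lies in (89, 90); Newton's method refines it to λ ≈ 89.5142. Check (Vieta): the three roots sum to 122, matching tr M = 122.
So the eigenvalues of A^T A are ≈ 0.9205, 31.5653, 89.5142 (all ≥ 0, as they must be for A^T A). The largest is λ_max ≈ 89.5142, hence ||A||_2 = sqrt(λ_max) ≈ 9.4612.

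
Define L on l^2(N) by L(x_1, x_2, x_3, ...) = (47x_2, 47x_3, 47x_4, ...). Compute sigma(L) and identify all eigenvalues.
sigma(L) = closed disk {z in C : |z| ≤ 47}; sigma_p(L) = open disk {z in C : |z| < 47}

Note L = 47·V where V is the unit left shift (V x)_k = x_{k+1}; so sigma(L) = 47·sigma(V) and ||L|| = 47||V||. ||L x||^2 = 2209sum_{k≥2} |x_k|^2 ≤ 2209||x||^2, with equality on {x : x_1 = 0}, so ||L|| = 47. For any lambda with |lambda| < 47, set r = lambda/47 (|r| < 1); the vector x = (1, r, r^2, ...) is in l^2 and satisfies L x = 47(r, r^2, ...) = lambda x, so lambda is an eigenvalue. On the boundary |lambda| = 47 the geometric series diverges, so no l^2 eigenvector exists, but these lambda lie in the approximate point spectrum. Hence sigma(L) is the closed disk of radius 47 and sigma_p(L) is the open disk.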